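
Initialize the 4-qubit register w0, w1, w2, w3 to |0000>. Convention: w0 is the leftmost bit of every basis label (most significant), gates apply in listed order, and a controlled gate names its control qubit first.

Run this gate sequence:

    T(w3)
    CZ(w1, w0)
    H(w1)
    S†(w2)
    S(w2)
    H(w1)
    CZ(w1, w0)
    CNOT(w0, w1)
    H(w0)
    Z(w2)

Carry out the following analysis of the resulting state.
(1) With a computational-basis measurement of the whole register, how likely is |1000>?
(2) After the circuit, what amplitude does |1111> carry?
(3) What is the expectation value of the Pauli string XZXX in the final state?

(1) The probability of measuring |1000> is 1/2. Key observation: steps 2-7 multiply out to the identity, so the circuit reduces to the remaining gates.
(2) |1111> carries amplitude 0 in the final state.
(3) The expectation value of XZXX is 0.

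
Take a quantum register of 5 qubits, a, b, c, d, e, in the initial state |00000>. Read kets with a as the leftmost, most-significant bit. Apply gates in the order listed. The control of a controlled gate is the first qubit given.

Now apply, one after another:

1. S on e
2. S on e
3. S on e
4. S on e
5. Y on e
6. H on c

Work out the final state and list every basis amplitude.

The resulting statevector has amplitude sqrt(2)*I/2 on |00001>, sqrt(2)*I/2 on |00101>, and 0 on every other basis state.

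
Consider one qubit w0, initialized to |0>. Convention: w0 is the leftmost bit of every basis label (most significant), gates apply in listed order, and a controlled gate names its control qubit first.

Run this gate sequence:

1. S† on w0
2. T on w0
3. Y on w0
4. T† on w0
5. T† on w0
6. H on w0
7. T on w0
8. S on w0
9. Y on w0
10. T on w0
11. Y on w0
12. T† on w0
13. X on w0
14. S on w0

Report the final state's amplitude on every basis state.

The resulting statevector has amplitude -sqrt(2)*I/2 on |0>, sqrt(2)*exp(3*I*pi/4)/2 on |1>.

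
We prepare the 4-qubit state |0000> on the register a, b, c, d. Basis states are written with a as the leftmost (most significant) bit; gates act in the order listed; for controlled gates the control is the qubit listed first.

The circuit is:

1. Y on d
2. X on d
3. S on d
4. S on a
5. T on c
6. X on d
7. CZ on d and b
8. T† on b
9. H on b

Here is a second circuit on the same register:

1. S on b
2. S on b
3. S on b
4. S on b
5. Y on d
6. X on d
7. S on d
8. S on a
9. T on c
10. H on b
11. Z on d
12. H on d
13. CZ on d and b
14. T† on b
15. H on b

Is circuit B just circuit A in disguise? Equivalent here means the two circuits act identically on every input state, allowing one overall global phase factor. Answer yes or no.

No: there is an input state on which the two circuits produce genuinely different outputs (not merely differing by a phase).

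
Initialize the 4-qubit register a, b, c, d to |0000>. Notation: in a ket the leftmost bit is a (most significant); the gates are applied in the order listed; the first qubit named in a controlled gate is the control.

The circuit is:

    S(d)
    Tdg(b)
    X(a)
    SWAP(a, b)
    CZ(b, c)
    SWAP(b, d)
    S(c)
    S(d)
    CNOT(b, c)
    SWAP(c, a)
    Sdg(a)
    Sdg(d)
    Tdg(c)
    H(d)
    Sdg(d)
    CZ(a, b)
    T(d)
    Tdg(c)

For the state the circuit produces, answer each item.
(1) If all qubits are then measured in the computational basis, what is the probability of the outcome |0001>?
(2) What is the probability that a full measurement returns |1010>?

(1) Outcome |0001> occurs with probability 1/2.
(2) The probability of measuring |1010> is 0.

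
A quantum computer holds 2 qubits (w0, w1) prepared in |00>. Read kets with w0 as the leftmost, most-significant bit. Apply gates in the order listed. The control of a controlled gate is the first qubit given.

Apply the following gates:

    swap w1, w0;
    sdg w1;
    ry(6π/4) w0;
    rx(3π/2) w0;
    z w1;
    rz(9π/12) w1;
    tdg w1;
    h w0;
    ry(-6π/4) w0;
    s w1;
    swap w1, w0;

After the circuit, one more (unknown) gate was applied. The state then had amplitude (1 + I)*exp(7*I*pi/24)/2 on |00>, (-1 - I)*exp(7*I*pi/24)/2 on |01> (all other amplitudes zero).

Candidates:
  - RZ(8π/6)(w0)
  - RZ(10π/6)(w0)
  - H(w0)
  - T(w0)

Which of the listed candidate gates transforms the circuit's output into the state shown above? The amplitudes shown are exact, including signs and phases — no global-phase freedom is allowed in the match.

The unique candidate consistent with the amplitudes is RZ(10π/6)(w0).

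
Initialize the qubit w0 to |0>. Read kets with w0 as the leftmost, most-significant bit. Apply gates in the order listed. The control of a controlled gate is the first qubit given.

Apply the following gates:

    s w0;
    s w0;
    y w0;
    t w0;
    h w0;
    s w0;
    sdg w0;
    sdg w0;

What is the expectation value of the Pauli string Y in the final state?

In the final state, Y has expectation 1.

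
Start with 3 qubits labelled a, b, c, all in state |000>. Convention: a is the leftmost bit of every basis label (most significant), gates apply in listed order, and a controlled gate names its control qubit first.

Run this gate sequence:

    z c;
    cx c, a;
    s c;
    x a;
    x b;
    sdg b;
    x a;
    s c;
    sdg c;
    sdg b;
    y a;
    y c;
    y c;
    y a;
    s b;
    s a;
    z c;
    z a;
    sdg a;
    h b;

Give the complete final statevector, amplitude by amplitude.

After the circuit, the state carries amplitude -sqrt(2)*I/2 on |000>, sqrt(2)*I/2 on |010>, and 0 on every other basis state. Key observation: steps 10-15 multiply out to the identity, so the circuit reduces to the remaining gates.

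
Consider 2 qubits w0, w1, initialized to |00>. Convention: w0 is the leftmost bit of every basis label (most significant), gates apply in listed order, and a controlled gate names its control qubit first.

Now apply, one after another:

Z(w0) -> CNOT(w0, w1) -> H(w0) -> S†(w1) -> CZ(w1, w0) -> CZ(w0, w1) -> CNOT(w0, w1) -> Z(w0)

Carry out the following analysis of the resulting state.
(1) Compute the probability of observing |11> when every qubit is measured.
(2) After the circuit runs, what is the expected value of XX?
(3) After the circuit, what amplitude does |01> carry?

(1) Outcome |11> occurs with probability 1/2.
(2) The observable XX averages to -1.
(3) The final state's coefficient on |01> equals 0.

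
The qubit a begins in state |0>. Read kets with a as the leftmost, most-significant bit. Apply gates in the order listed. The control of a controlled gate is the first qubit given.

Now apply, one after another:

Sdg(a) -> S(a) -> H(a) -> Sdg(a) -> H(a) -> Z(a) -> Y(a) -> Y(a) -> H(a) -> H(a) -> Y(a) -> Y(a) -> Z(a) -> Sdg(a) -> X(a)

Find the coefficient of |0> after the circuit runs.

The amplitude on |0> is 1/2 - I/2. Key observation: steps 6-13 multiply out to the identity, so the circuit reduces to the remaining gates.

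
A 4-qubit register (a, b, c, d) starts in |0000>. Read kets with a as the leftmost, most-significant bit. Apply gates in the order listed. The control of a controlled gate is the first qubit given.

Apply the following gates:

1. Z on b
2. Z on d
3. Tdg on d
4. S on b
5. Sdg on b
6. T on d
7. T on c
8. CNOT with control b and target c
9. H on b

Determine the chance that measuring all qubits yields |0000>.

A full measurement returns |0000> with probability 1/2. Key observation: steps 3-6 multiply out to the identity, so the circuit reduces to the remaining gates.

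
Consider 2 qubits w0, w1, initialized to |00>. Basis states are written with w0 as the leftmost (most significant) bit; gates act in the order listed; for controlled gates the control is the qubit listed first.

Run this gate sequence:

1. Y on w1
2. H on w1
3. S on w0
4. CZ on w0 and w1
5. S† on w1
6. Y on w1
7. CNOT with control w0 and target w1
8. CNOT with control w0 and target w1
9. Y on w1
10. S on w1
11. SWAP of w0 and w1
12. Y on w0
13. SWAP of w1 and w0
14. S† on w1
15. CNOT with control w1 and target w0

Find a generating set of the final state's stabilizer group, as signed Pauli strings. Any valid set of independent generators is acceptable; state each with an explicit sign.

The final state is stabilized by the group generated by -XY, +ZZ; other independent generating sets are equally valid. Key observation: gates 5-10 undo each other exactly, leaving only the rest of the circuit to track.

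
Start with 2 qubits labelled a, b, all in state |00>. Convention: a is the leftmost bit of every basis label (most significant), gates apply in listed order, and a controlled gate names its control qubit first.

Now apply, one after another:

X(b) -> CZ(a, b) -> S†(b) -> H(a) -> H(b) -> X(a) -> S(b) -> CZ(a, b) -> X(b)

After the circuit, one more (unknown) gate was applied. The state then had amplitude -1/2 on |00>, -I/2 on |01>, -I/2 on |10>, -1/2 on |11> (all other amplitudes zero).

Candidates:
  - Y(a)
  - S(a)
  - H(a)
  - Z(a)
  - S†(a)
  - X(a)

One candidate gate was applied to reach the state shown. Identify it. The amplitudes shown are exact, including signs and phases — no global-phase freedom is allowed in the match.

The applied gate was S†(a).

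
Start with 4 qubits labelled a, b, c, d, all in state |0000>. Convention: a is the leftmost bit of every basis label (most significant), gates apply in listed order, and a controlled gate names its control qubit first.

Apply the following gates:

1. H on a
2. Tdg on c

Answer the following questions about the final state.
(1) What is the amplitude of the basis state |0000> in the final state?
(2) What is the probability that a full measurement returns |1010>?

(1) The amplitude on |0000> is sqrt(2)/2.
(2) Outcome |1010> occurs with probability 0.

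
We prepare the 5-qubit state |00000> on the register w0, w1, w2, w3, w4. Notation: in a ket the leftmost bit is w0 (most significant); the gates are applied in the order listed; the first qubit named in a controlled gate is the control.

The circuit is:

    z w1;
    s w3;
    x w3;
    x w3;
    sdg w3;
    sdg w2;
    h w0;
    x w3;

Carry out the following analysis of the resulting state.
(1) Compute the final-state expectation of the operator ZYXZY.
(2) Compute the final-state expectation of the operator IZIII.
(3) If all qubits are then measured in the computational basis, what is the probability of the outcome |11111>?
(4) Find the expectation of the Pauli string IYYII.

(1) The expectation value of ZYXZY is 0. Key observation: steps 2-5 multiply out to the identity, so the circuit reduces to the remaining gates.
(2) The observable IZIII averages to 1.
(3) Outcome |11111> occurs with probability 0.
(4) In the final state, IYYII has expectation 0.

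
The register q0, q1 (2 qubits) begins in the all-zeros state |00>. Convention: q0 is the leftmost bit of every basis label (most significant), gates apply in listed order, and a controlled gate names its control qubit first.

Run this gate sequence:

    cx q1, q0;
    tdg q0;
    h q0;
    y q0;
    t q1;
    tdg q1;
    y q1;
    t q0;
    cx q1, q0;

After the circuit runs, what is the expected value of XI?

The observable XI averages to -sqrt(2)/2.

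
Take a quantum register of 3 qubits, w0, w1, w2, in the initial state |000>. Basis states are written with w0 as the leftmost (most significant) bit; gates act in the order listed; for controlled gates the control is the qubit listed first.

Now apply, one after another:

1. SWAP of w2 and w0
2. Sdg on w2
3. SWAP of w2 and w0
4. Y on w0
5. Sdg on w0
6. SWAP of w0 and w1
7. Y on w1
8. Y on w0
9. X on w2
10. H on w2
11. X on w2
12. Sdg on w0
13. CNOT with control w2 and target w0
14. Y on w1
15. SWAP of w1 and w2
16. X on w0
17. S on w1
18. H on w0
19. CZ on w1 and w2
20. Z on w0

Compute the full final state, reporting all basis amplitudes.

The resulting statevector has amplitude 0 on |000>, -1/2 on |001>, 0 on |010>, -I/2 on |011>, 0 on |100>, 1/2 on |101>, 0 on |110>, -I/2 on |111>.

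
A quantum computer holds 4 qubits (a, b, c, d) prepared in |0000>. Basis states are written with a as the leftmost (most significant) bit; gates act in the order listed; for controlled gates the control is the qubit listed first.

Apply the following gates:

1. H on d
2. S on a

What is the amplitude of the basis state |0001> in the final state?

The final state's coefficient on |0001> equals sqrt(2)/2.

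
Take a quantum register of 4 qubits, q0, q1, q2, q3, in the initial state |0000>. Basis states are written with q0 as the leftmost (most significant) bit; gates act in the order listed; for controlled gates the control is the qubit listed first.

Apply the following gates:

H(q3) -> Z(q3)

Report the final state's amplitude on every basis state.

The final amplitudes are sqrt(2)/2 on |0000>, -sqrt(2)/2 on |0001>, and 0 on every other basis state.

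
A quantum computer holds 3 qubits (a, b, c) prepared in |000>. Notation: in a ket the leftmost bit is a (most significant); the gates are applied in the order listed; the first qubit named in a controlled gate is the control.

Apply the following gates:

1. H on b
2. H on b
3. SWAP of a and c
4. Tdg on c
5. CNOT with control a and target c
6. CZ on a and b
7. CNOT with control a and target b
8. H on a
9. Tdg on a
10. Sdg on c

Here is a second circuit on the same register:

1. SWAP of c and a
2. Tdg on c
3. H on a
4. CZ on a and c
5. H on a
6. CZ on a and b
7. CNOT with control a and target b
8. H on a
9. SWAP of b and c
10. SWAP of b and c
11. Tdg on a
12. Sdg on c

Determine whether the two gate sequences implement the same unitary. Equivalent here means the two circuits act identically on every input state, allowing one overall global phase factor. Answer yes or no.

No — the two circuits implement different unitaries, even allowing a global phase.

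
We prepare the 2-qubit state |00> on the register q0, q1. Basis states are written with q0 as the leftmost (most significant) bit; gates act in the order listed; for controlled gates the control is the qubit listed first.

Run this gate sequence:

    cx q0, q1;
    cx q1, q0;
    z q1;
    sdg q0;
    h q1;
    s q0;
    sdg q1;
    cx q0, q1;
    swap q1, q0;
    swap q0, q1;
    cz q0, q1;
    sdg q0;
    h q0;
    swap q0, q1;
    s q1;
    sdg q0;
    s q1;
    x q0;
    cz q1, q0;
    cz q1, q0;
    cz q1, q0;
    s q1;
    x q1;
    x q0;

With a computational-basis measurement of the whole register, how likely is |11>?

Outcome |11> occurs with probability 1/4.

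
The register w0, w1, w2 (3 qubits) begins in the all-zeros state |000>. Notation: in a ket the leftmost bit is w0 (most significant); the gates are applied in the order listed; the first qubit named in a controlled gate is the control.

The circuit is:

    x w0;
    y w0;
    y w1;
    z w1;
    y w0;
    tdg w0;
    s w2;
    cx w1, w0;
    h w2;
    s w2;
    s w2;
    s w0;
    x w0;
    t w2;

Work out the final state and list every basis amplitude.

The resulting statevector has amplitude -sqrt(2)*exp(I*pi/4)/2 on |110>, sqrt(2)*I/2 on |111>, and 0 on every other basis state.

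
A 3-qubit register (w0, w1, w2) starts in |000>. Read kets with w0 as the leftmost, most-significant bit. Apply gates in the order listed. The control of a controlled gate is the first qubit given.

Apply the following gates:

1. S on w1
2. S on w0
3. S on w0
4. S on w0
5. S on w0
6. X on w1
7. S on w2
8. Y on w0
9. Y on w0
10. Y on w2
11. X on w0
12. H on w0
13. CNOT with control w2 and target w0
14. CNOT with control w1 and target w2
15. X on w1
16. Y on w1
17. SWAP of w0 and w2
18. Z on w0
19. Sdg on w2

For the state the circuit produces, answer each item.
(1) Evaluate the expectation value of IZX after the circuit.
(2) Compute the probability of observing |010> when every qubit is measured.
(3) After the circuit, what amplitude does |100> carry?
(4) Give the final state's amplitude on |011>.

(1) The expectation value of IZX is 0.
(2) Outcome |010> occurs with probability 1/2.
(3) The final state's coefficient on |100> equals 0.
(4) |011> carries amplitude sqrt(2)*I/2 in the final state.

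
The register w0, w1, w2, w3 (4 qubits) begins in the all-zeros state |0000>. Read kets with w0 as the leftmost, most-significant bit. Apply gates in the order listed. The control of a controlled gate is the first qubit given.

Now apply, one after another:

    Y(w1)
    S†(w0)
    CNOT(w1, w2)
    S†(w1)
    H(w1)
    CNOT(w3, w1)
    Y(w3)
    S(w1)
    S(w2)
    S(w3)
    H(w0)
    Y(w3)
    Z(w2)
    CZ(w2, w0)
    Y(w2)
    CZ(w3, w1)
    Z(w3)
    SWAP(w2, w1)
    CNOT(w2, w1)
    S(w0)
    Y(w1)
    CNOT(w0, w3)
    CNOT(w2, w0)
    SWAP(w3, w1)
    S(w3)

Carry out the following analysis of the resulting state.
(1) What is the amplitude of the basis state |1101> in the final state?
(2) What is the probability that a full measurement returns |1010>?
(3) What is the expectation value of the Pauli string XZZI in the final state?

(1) The final state's coefficient on |1101> equals 1/2.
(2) A full measurement returns |1010> with probability 1/4.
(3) The observable XZZI averages to 0.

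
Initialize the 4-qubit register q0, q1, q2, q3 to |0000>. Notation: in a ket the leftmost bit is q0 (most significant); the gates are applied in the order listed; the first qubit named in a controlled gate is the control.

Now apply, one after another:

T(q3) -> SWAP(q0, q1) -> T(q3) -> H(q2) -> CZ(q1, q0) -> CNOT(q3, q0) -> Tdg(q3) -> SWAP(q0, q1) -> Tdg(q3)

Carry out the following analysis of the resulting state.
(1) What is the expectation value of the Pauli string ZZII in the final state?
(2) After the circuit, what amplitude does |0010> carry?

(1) The observable ZZII averages to 1.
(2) |0010> carries amplitude sqrt(2)/2 in the final state.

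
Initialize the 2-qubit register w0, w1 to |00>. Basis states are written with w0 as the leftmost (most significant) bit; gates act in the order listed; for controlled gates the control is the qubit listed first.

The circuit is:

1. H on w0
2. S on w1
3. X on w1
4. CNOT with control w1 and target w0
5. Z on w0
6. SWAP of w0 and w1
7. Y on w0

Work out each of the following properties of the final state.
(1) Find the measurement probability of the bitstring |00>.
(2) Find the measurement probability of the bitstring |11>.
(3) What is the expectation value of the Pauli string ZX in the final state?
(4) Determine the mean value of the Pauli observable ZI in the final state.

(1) The probability of measuring |00> is 1/2.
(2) The probability of measuring |11> is 0.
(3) The expectation value of ZX is -1.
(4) The expectation value of ZI is 1.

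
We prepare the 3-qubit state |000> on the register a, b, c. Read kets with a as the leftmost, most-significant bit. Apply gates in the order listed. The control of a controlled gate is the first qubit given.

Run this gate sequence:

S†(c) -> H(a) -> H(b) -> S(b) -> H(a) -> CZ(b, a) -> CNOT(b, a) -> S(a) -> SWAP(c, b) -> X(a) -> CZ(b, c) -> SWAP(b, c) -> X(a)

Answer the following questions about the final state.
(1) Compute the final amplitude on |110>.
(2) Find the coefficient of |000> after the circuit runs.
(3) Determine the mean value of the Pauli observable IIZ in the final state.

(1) |110> carries amplitude -sqrt(2)/2 in the final state.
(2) |000> carries amplitude sqrt(2)/2 in the final state.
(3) The expectation value of IIZ is 1.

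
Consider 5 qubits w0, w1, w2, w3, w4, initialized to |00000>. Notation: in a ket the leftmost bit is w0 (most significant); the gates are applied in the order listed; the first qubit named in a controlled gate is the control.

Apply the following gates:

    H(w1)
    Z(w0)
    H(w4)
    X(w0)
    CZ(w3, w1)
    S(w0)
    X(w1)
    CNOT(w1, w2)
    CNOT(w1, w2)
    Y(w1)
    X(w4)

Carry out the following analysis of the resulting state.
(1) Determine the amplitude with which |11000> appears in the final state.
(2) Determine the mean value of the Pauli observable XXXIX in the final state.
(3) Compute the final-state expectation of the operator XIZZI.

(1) The final state's coefficient on |11000> equals -1/2. Key observation: gates 8-9 undo each other exactly, leaving only the rest of the circuit to track.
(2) In the final state, XXXIX has expectation 0.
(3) The expectation value of XIZZI is 0.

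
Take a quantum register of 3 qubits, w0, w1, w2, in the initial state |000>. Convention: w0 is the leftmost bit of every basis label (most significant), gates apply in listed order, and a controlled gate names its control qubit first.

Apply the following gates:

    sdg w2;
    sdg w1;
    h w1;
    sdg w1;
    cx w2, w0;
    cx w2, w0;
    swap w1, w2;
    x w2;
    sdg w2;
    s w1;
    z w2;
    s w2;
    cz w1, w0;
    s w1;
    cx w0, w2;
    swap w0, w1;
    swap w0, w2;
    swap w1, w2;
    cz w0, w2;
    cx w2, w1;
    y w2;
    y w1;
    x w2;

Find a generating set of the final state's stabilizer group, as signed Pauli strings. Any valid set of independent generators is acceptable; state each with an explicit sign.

The stabilizer group can be generated by -YII, -IZI, +IIZ, among other valid generating sets.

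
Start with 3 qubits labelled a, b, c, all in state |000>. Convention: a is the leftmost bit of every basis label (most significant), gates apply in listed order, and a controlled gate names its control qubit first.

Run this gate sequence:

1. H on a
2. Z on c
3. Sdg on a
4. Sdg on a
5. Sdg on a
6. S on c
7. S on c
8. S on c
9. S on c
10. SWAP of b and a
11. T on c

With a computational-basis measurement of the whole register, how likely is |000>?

Outcome |000> occurs with probability 1/2.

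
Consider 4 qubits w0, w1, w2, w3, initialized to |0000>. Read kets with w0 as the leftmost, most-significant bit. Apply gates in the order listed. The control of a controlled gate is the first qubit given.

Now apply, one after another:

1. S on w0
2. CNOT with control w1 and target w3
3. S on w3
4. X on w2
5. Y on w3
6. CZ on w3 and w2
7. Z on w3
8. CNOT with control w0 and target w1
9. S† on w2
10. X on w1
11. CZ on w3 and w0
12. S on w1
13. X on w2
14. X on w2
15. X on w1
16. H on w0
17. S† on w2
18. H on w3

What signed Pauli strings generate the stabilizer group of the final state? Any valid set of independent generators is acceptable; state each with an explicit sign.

One valid set of independent stabilizer generators is +XIII, -IIIX, +IZII, -IIZI (any independent generating set of the same group is equally correct). Key observation: the block from step 13 through step 14 cancels to the identity and can be dropped.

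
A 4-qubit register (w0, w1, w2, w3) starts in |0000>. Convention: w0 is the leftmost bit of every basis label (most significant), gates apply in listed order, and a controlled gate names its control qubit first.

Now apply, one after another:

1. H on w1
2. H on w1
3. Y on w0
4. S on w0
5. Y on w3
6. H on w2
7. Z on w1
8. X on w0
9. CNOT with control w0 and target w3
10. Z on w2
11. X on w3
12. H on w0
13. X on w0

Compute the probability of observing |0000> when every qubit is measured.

The probability of measuring |0000> is 1/4. Key observation: steps 1-2 multiply out to the identity, so the circuit reduces to the remaining gates.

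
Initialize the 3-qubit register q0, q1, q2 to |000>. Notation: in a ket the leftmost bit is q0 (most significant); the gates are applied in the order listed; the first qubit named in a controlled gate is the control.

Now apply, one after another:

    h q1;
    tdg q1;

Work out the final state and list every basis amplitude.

After the circuit, the state carries amplitude sqrt(2)/2 on |000>, -sqrt(2)*exp(3*I*pi/4)/2 on |010>, and 0 on every other basis state.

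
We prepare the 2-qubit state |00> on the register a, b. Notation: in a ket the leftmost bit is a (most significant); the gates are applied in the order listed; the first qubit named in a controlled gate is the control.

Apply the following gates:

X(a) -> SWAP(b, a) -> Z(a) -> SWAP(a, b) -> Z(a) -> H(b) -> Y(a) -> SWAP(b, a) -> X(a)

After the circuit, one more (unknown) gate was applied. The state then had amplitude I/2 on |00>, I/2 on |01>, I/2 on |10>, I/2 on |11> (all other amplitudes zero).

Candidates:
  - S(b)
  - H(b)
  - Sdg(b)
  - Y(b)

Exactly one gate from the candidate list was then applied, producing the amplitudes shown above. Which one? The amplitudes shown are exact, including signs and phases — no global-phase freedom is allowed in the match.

The unique candidate consistent with the amplitudes is H(b).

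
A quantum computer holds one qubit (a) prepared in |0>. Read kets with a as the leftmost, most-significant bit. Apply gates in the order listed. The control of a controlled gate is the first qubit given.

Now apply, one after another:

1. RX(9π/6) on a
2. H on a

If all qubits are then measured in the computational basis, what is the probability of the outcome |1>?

A full measurement returns |1> with probability 1/2.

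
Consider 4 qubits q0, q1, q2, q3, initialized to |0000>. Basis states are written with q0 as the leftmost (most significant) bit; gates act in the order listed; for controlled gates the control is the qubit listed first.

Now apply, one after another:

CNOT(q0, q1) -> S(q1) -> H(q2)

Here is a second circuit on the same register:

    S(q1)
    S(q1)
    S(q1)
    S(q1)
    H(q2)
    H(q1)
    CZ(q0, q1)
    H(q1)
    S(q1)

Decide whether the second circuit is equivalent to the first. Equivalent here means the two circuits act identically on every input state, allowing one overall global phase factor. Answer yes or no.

Yes — the two circuits implement the same unitary up to a global phase.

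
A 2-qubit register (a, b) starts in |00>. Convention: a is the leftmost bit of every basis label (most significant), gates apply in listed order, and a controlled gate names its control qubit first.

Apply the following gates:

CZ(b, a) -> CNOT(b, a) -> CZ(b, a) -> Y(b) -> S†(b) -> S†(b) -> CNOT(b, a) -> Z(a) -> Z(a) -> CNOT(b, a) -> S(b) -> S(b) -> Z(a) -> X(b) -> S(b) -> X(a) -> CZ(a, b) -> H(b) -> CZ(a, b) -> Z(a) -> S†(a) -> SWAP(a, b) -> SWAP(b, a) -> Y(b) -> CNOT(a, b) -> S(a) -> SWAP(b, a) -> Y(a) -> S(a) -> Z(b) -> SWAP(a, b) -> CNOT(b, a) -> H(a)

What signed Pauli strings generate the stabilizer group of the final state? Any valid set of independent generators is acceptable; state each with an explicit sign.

The final state is stabilized by the group generated by -XZ, -ZY; other independent generating sets are equally valid. Key observation: steps 5-12 multiply out to the identity, so the circuit reduces to the remaining gates.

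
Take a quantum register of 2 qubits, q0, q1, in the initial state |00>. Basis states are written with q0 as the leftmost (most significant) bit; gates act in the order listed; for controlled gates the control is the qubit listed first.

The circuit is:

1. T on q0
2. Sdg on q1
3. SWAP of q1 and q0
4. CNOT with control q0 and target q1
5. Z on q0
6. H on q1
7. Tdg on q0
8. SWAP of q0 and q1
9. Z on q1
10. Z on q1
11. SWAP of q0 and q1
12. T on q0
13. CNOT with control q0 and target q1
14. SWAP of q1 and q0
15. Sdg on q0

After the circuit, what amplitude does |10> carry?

|10> carries amplitude -sqrt(2)*I/2 in the final state. Key observation: steps 7-12 multiply out to the identity, so the circuit reduces to the remaining gates.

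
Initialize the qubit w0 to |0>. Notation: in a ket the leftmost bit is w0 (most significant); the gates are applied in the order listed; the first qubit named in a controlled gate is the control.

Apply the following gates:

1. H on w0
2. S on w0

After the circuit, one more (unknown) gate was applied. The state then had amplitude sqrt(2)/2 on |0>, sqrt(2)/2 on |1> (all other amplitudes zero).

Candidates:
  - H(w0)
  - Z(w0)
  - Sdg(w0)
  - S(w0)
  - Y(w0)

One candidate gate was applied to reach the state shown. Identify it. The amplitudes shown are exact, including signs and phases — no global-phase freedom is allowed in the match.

The unique candidate consistent with the amplitudes is Sdg(w0).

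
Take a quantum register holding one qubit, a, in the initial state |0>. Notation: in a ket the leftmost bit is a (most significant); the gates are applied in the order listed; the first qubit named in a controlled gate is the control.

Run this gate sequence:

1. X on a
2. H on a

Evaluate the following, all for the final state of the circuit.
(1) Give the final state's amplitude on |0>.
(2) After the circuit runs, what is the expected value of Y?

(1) The amplitude on |0> is sqrt(2)/2.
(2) The observable Y averages to 0.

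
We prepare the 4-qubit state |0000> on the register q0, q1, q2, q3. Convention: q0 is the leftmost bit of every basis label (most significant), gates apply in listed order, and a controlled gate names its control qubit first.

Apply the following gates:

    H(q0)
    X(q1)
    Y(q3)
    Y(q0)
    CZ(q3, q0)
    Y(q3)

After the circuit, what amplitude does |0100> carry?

The final state's coefficient on |0100> equals -sqrt(2)*I/2.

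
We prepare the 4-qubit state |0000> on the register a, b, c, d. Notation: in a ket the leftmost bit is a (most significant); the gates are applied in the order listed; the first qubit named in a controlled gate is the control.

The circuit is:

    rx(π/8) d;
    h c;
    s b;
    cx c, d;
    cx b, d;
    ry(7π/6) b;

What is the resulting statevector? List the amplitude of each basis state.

The final amplitudes are (1 - sqrt(3))*cos(pi/16)/4 on |0000>, I*(-1 + sqrt(3))*sin(pi/16)/4 on |0001>, I*(-1 + sqrt(3))*sin(pi/16)/4 on |0010>, (1 - sqrt(3))*cos(pi/16)/4 on |0011>, (1 + sqrt(3))*cos(pi/16)/4 on |0100>, -I*(1 + sqrt(3))*sin(pi/16)/4 on |0101>, -I*(1 + sqrt(3))*sin(pi/16)/4 on |0110>, (1 + sqrt(3))*cos(pi/16)/4 on |0111>, 0 on |1000>, 0 on |1001>, 0 on |1010>, 0 on |1011>, 0 on |1100>, 0 on |1101>, 0 on |1110>, 0 on |1111>.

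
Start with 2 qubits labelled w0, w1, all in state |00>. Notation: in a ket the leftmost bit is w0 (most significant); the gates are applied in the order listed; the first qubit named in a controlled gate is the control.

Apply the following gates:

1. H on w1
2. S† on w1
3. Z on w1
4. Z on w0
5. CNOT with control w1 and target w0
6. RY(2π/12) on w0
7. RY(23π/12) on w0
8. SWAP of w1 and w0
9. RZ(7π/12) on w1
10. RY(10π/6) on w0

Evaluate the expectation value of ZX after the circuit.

In the final state, ZX has expectation -3*sqrt(2)/8 - sqrt(6)/8 - 1/4 + sqrt(3)/8.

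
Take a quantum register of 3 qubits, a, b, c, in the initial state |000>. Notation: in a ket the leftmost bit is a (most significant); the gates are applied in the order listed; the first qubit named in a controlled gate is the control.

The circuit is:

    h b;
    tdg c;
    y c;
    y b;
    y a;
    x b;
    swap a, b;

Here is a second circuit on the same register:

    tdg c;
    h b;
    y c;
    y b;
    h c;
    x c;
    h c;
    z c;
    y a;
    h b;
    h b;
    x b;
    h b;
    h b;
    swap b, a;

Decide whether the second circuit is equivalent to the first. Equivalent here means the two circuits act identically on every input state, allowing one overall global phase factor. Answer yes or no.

Yes — the two circuits implement the same unitary up to a global phase.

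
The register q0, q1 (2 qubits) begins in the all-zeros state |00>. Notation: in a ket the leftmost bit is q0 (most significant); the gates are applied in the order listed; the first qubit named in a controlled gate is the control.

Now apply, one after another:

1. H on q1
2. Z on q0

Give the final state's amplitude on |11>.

The final state's coefficient on |11> equals 0.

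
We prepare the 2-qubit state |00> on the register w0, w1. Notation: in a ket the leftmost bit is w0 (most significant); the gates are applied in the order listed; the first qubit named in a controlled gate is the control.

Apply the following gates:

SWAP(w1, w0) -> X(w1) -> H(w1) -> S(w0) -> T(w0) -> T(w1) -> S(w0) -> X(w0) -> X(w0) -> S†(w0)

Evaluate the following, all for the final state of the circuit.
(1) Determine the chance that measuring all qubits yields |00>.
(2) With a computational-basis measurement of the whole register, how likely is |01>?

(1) The probability of measuring |00> is 1/2. Key observation: the block from step 7 through step 10 cancels to the identity and can be dropped.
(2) The probability of measuring |01> is 1/2.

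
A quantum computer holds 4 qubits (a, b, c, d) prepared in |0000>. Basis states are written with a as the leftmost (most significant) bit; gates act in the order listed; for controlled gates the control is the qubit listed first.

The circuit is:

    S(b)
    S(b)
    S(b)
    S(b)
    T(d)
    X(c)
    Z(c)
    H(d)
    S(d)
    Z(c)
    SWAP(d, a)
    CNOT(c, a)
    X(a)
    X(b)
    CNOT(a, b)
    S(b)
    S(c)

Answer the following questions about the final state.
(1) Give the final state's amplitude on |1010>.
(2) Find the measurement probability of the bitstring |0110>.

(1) The amplitude on |1010> is -sqrt(2)/2. Key observation: steps 1-4 multiply out to the identity, so the circuit reduces to the remaining gates.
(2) A full measurement returns |0110> with probability 1/2.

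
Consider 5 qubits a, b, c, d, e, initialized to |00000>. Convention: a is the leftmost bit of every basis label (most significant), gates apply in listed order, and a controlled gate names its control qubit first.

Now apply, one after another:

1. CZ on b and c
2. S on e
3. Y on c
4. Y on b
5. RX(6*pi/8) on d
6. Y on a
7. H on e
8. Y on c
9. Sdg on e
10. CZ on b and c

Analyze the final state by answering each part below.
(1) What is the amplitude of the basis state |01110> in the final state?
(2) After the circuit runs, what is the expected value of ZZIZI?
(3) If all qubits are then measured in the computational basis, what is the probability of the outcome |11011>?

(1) The final state's coefficient on |01110> equals 0.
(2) The expectation value of ZZIZI is -sqrt(2)/2.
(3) The probability of measuring |11011> is sqrt(2)/8 + 1/4.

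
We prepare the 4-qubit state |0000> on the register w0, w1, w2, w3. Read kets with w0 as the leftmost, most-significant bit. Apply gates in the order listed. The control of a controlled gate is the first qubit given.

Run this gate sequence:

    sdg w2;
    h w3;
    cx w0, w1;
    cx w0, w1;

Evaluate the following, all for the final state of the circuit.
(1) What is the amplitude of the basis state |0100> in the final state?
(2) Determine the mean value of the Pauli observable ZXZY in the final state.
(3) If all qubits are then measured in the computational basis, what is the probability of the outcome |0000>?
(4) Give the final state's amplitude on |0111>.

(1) The final state's coefficient on |0100> equals 0. Key observation: the block from step 3 through step 4 cancels to the identity and can be dropped.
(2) The expectation value of ZXZY is 0.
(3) A full measurement returns |0000> with probability 1/2.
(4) The amplitude on |0111> is 0.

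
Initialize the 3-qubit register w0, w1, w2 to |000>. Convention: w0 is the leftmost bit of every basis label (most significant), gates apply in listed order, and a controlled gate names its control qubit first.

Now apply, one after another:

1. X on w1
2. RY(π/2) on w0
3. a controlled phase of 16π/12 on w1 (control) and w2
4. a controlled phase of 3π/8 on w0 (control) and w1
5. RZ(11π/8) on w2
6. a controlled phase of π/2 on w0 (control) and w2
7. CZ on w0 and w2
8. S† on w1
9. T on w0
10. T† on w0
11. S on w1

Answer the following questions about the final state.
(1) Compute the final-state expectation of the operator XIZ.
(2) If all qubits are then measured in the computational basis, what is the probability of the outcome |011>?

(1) The observable XIZ averages to (1 - exp(I*pi/4))*exp(3*I*pi/8)/2.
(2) The probability of measuring |011> is 0.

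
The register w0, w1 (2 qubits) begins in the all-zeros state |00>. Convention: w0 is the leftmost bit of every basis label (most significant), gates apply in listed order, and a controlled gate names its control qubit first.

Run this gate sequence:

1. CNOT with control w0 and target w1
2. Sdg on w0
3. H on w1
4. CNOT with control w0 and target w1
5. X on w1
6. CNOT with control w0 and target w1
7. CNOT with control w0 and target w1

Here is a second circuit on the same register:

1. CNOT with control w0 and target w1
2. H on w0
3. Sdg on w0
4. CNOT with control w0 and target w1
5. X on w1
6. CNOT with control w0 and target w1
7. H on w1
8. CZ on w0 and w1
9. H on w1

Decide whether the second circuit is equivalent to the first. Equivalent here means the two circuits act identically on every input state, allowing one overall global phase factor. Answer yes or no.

No — the two circuits implement different unitaries, even allowing a global phase.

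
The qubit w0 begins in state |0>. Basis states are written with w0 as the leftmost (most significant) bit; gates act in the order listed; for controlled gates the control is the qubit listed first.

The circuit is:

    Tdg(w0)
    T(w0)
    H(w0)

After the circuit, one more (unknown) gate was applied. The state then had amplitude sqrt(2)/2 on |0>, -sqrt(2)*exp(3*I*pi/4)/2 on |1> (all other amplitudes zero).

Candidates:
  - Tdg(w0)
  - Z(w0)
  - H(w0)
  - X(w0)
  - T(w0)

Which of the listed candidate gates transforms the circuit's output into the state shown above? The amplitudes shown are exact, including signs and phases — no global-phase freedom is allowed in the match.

The applied gate was Tdg(w0).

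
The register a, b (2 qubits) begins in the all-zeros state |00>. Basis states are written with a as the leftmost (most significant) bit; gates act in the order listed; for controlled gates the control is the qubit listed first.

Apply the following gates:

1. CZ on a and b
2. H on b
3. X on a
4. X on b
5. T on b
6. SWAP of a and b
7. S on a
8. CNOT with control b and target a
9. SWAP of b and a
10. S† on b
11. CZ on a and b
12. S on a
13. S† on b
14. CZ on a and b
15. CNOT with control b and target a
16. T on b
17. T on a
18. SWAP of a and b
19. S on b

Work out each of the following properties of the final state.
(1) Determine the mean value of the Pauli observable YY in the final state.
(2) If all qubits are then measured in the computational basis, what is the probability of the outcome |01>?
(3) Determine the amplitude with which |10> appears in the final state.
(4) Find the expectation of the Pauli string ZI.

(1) In the final state, YY has expectation sqrt(2)/2.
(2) Outcome |01> occurs with probability 1/2.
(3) The amplitude on |10> is -sqrt(2)*exp(3*I*pi/4)/2.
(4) In the final state, ZI has expectation 0.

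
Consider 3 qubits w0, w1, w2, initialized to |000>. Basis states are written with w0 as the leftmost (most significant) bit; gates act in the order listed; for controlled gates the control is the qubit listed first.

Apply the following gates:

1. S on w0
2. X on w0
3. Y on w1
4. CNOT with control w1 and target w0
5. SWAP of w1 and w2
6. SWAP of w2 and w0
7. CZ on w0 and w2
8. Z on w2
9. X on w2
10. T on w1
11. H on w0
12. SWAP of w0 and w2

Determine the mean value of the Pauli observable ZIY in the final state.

The expectation value of ZIY is 0.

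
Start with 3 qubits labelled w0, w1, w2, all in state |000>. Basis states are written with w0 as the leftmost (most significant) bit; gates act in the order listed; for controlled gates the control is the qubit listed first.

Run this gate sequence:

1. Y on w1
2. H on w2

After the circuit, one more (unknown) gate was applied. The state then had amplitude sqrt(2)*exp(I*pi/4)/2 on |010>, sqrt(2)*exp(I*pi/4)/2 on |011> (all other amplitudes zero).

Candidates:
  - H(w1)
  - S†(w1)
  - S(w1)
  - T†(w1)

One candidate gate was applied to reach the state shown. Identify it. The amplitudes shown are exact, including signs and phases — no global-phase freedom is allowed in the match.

The unique candidate consistent with the amplitudes is T†(w1).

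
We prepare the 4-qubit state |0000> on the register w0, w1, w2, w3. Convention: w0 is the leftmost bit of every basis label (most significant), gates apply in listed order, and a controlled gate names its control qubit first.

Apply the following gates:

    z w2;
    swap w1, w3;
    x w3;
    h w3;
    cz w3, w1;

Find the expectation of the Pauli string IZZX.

In the final state, IZZX has expectation -1.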